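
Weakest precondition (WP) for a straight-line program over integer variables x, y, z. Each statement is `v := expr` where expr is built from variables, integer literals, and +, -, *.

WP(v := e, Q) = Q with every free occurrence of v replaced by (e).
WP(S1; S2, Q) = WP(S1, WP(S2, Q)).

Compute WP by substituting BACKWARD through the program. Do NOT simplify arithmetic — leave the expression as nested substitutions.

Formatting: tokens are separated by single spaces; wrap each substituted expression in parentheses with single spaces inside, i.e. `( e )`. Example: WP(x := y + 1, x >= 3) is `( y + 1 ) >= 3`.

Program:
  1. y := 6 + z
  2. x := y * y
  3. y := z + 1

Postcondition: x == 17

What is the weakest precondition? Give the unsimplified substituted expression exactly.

Answer: ( ( 6 + z ) * ( 6 + z ) ) == 17

Derivation:
post: x == 17
stmt 3: y := z + 1  -- replace 0 occurrence(s) of y with (z + 1)
  => x == 17
stmt 2: x := y * y  -- replace 1 occurrence(s) of x with (y * y)
  => ( y * y ) == 17
stmt 1: y := 6 + z  -- replace 2 occurrence(s) of y with (6 + z)
  => ( ( 6 + z ) * ( 6 + z ) ) == 17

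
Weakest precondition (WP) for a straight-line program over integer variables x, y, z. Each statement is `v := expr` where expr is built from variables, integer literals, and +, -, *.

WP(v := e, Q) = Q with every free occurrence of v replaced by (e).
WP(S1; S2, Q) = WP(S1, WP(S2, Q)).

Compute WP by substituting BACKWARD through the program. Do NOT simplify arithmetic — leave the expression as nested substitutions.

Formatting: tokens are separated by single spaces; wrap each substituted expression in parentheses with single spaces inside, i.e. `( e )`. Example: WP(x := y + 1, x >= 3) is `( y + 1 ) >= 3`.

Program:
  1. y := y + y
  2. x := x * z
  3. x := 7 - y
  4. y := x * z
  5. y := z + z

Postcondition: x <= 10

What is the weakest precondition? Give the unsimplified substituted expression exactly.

Answer: ( 7 - ( y + y ) ) <= 10

Derivation:
post: x <= 10
stmt 5: y := z + z  -- replace 0 occurrence(s) of y with (z + z)
  => x <= 10
stmt 4: y := x * z  -- replace 0 occurrence(s) of y with (x * z)
  => x <= 10
stmt 3: x := 7 - y  -- replace 1 occurrence(s) of x with (7 - y)
  => ( 7 - y ) <= 10
stmt 2: x := x * z  -- replace 0 occurrence(s) of x with (x * z)
  => ( 7 - y ) <= 10
stmt 1: y := y + y  -- replace 1 occurrence(s) of y with (y + y)
  => ( 7 - ( y + y ) ) <= 10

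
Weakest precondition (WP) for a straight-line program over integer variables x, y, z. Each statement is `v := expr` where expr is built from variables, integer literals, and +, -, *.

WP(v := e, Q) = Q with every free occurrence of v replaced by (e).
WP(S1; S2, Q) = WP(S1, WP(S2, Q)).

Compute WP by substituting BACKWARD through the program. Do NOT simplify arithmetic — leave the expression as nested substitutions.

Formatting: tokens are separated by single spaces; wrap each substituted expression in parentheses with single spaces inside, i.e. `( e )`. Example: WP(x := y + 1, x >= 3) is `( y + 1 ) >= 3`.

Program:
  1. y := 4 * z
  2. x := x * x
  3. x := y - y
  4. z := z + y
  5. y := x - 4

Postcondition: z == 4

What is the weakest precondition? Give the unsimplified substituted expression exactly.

Answer: ( z + ( 4 * z ) ) == 4

Derivation:
post: z == 4
stmt 5: y := x - 4  -- replace 0 occurrence(s) of y with (x - 4)
  => z == 4
stmt 4: z := z + y  -- replace 1 occurrence(s) of z with (z + y)
  => ( z + y ) == 4
stmt 3: x := y - y  -- replace 0 occurrence(s) of x with (y - y)
  => ( z + y ) == 4
stmt 2: x := x * x  -- replace 0 occurrence(s) of x with (x * x)
  => ( z + y ) == 4
stmt 1: y := 4 * z  -- replace 1 occurrence(s) of y with (4 * z)
  => ( z + ( 4 * z ) ) == 4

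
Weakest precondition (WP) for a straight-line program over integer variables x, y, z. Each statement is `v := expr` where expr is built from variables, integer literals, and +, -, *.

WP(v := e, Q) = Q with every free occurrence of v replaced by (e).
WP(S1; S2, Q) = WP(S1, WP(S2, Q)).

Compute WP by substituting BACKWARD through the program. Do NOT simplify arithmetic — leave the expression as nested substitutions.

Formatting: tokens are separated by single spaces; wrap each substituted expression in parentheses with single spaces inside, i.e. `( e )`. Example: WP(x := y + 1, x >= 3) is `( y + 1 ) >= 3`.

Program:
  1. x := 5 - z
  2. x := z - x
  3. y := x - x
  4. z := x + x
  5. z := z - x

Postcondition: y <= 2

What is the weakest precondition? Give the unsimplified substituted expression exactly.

post: y <= 2
stmt 5: z := z - x  -- replace 0 occurrence(s) of z with (z - x)
  => y <= 2
stmt 4: z := x + x  -- replace 0 occurrence(s) of z with (x + x)
  => y <= 2
stmt 3: y := x - x  -- replace 1 occurrence(s) of y with (x - x)
  => ( x - x ) <= 2
stmt 2: x := z - x  -- replace 2 occurrence(s) of x with (z - x)
  => ( ( z - x ) - ( z - x ) ) <= 2
stmt 1: x := 5 - z  -- replace 2 occurrence(s) of x with (5 - z)
  => ( ( z - ( 5 - z ) ) - ( z - ( 5 - z ) ) ) <= 2

Answer: ( ( z - ( 5 - z ) ) - ( z - ( 5 - z ) ) ) <= 2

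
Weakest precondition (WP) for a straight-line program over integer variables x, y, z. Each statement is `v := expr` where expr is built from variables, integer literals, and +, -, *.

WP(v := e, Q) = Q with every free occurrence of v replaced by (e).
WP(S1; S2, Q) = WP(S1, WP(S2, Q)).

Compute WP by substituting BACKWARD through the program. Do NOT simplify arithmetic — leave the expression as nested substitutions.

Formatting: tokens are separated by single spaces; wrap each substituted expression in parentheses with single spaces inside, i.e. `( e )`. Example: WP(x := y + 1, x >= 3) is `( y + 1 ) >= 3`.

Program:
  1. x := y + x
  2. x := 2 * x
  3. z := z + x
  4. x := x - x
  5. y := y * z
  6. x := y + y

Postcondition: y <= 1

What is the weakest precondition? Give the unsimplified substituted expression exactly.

Answer: ( y * ( z + ( 2 * ( y + x ) ) ) ) <= 1

Derivation:
post: y <= 1
stmt 6: x := y + y  -- replace 0 occurrence(s) of x with (y + y)
  => y <= 1
stmt 5: y := y * z  -- replace 1 occurrence(s) of y with (y * z)
  => ( y * z ) <= 1
stmt 4: x := x - x  -- replace 0 occurrence(s) of x with (x - x)
  => ( y * z ) <= 1
stmt 3: z := z + x  -- replace 1 occurrence(s) of z with (z + x)
  => ( y * ( z + x ) ) <= 1
stmt 2: x := 2 * x  -- replace 1 occurrence(s) of x with (2 * x)
  => ( y * ( z + ( 2 * x ) ) ) <= 1
stmt 1: x := y + x  -- replace 1 occurrence(s) of x with (y + x)
  => ( y * ( z + ( 2 * ( y + x ) ) ) ) <= 1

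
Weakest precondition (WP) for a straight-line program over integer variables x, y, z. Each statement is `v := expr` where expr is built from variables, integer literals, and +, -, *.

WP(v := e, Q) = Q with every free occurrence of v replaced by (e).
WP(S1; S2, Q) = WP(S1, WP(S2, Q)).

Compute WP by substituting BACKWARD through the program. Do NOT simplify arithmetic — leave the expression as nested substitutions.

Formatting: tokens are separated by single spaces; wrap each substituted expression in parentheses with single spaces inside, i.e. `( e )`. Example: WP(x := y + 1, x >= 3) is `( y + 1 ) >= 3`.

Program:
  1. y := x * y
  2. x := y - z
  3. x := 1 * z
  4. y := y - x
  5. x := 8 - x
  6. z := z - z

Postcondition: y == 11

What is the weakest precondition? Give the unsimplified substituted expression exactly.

post: y == 11
stmt 6: z := z - z  -- replace 0 occurrence(s) of z with (z - z)
  => y == 11
stmt 5: x := 8 - x  -- replace 0 occurrence(s) of x with (8 - x)
  => y == 11
stmt 4: y := y - x  -- replace 1 occurrence(s) of y with (y - x)
  => ( y - x ) == 11
stmt 3: x := 1 * z  -- replace 1 occurrence(s) of x with (1 * z)
  => ( y - ( 1 * z ) ) == 11
stmt 2: x := y - z  -- replace 0 occurrence(s) of x with (y - z)
  => ( y - ( 1 * z ) ) == 11
stmt 1: y := x * y  -- replace 1 occurrence(s) of y with (x * y)
  => ( ( x * y ) - ( 1 * z ) ) == 11

Answer: ( ( x * y ) - ( 1 * z ) ) == 11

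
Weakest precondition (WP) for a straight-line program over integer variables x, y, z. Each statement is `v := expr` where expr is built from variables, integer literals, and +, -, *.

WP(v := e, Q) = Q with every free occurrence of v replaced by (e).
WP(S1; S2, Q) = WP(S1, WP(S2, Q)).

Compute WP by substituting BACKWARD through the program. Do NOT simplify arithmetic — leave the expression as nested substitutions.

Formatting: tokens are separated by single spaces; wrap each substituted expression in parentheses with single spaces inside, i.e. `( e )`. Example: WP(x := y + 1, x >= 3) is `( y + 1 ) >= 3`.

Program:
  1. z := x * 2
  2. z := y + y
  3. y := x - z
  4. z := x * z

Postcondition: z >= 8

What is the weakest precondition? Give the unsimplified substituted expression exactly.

post: z >= 8
stmt 4: z := x * z  -- replace 1 occurrence(s) of z with (x * z)
  => ( x * z ) >= 8
stmt 3: y := x - z  -- replace 0 occurrence(s) of y with (x - z)
  => ( x * z ) >= 8
stmt 2: z := y + y  -- replace 1 occurrence(s) of z with (y + y)
  => ( x * ( y + y ) ) >= 8
stmt 1: z := x * 2  -- replace 0 occurrence(s) of z with (x * 2)
  => ( x * ( y + y ) ) >= 8

Answer: ( x * ( y + y ) ) >= 8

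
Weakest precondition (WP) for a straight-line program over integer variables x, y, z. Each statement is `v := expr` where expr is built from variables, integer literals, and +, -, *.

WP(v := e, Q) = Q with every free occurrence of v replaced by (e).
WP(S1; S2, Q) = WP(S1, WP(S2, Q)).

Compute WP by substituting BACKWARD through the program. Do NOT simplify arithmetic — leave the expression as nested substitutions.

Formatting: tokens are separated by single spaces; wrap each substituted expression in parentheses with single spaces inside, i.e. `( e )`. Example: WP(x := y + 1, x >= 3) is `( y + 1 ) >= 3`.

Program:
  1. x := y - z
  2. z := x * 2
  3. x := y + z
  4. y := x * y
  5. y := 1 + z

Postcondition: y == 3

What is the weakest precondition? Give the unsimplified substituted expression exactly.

Answer: ( 1 + ( ( y - z ) * 2 ) ) == 3

Derivation:
post: y == 3
stmt 5: y := 1 + z  -- replace 1 occurrence(s) of y with (1 + z)
  => ( 1 + z ) == 3
stmt 4: y := x * y  -- replace 0 occurrence(s) of y with (x * y)
  => ( 1 + z ) == 3
stmt 3: x := y + z  -- replace 0 occurrence(s) of x with (y + z)
  => ( 1 + z ) == 3
stmt 2: z := x * 2  -- replace 1 occurrence(s) of z with (x * 2)
  => ( 1 + ( x * 2 ) ) == 3
stmt 1: x := y - z  -- replace 1 occurrence(s) of x with (y - z)
  => ( 1 + ( ( y - z ) * 2 ) ) == 3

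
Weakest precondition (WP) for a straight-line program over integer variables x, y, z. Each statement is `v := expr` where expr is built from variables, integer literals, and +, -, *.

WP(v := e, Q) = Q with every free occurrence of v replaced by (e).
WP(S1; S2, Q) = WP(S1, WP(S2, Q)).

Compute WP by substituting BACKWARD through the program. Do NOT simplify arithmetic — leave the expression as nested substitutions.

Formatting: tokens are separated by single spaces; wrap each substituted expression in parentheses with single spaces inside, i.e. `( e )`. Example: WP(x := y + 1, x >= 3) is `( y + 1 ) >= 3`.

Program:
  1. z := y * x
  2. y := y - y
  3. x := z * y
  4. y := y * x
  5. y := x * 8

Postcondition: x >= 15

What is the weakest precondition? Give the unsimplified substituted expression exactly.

post: x >= 15
stmt 5: y := x * 8  -- replace 0 occurrence(s) of y with (x * 8)
  => x >= 15
stmt 4: y := y * x  -- replace 0 occurrence(s) of y with (y * x)
  => x >= 15
stmt 3: x := z * y  -- replace 1 occurrence(s) of x with (z * y)
  => ( z * y ) >= 15
stmt 2: y := y - y  -- replace 1 occurrence(s) of y with (y - y)
  => ( z * ( y - y ) ) >= 15
stmt 1: z := y * x  -- replace 1 occurrence(s) of z with (y * x)
  => ( ( y * x ) * ( y - y ) ) >= 15

Answer: ( ( y * x ) * ( y - y ) ) >= 15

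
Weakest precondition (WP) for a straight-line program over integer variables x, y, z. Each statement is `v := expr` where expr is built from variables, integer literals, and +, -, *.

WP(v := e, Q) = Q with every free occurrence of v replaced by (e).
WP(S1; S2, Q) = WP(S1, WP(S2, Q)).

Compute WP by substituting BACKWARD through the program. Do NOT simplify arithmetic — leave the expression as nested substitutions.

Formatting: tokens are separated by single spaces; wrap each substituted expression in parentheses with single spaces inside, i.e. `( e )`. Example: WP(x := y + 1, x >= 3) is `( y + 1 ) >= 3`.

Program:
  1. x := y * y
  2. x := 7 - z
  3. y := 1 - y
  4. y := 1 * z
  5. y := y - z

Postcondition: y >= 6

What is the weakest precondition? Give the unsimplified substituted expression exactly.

Answer: ( ( 1 * z ) - z ) >= 6

Derivation:
post: y >= 6
stmt 5: y := y - z  -- replace 1 occurrence(s) of y with (y - z)
  => ( y - z ) >= 6
stmt 4: y := 1 * z  -- replace 1 occurrence(s) of y with (1 * z)
  => ( ( 1 * z ) - z ) >= 6
stmt 3: y := 1 - y  -- replace 0 occurrence(s) of y with (1 - y)
  => ( ( 1 * z ) - z ) >= 6
stmt 2: x := 7 - z  -- replace 0 occurrence(s) of x with (7 - z)
  => ( ( 1 * z ) - z ) >= 6
stmt 1: x := y * y  -- replace 0 occurrence(s) of x with (y * y)
  => ( ( 1 * z ) - z ) >= 6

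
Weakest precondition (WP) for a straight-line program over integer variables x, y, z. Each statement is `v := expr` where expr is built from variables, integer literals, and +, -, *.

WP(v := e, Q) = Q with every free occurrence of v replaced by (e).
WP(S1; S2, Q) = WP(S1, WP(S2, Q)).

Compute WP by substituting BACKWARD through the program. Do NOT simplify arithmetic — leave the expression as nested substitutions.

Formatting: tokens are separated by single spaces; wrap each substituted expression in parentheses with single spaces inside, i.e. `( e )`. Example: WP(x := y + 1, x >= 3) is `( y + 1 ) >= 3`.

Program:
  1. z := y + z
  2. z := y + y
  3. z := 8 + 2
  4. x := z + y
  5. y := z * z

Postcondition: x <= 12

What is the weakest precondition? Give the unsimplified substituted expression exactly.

Answer: ( ( 8 + 2 ) + y ) <= 12

Derivation:
post: x <= 12
stmt 5: y := z * z  -- replace 0 occurrence(s) of y with (z * z)
  => x <= 12
stmt 4: x := z + y  -- replace 1 occurrence(s) of x with (z + y)
  => ( z + y ) <= 12
stmt 3: z := 8 + 2  -- replace 1 occurrence(s) of z with (8 + 2)
  => ( ( 8 + 2 ) + y ) <= 12
stmt 2: z := y + y  -- replace 0 occurrence(s) of z with (y + y)
  => ( ( 8 + 2 ) + y ) <= 12
stmt 1: z := y + z  -- replace 0 occurrence(s) of z with (y + z)
  => ( ( 8 + 2 ) + y ) <= 12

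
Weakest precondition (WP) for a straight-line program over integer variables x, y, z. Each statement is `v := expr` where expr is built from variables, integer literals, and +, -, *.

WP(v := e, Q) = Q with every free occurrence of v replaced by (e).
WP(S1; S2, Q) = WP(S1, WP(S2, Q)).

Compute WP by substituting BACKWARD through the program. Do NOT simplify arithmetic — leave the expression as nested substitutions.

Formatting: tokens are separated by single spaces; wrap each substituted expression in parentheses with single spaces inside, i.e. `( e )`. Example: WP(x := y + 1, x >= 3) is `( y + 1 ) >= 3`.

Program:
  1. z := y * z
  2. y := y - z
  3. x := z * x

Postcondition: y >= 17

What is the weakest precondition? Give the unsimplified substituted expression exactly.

Answer: ( y - ( y * z ) ) >= 17

Derivation:
post: y >= 17
stmt 3: x := z * x  -- replace 0 occurrence(s) of x with (z * x)
  => y >= 17
stmt 2: y := y - z  -- replace 1 occurrence(s) of y with (y - z)
  => ( y - z ) >= 17
stmt 1: z := y * z  -- replace 1 occurrence(s) of z with (y * z)
  => ( y - ( y * z ) ) >= 17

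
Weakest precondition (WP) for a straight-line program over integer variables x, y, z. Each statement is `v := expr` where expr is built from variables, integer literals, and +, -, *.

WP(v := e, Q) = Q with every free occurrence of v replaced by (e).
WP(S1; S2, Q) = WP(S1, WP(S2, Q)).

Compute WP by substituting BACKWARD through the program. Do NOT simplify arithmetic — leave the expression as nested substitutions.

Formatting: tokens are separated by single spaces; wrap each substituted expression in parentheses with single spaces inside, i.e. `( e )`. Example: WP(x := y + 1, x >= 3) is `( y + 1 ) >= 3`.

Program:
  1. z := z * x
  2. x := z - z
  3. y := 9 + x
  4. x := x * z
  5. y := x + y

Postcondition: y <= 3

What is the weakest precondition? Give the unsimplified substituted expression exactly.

post: y <= 3
stmt 5: y := x + y  -- replace 1 occurrence(s) of y with (x + y)
  => ( x + y ) <= 3
stmt 4: x := x * z  -- replace 1 occurrence(s) of x with (x * z)
  => ( ( x * z ) + y ) <= 3
stmt 3: y := 9 + x  -- replace 1 occurrence(s) of y with (9 + x)
  => ( ( x * z ) + ( 9 + x ) ) <= 3
stmt 2: x := z - z  -- replace 2 occurrence(s) of x with (z - z)
  => ( ( ( z - z ) * z ) + ( 9 + ( z - z ) ) ) <= 3
stmt 1: z := z * x  -- replace 5 occurrence(s) of z with (z * x)
  => ( ( ( ( z * x ) - ( z * x ) ) * ( z * x ) ) + ( 9 + ( ( z * x ) - ( z * x ) ) ) ) <= 3

Answer: ( ( ( ( z * x ) - ( z * x ) ) * ( z * x ) ) + ( 9 + ( ( z * x ) - ( z * x ) ) ) ) <= 3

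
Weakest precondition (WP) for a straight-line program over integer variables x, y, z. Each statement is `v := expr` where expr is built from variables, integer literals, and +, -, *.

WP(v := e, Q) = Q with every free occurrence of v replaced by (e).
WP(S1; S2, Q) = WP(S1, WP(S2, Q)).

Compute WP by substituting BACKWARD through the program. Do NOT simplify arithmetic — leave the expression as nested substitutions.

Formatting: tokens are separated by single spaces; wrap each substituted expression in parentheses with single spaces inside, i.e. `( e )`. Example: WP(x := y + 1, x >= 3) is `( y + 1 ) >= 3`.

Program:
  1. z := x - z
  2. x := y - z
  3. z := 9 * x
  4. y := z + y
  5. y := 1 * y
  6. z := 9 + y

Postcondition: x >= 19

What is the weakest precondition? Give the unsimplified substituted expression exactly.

post: x >= 19
stmt 6: z := 9 + y  -- replace 0 occurrence(s) of z with (9 + y)
  => x >= 19
stmt 5: y := 1 * y  -- replace 0 occurrence(s) of y with (1 * y)
  => x >= 19
stmt 4: y := z + y  -- replace 0 occurrence(s) of y with (z + y)
  => x >= 19
stmt 3: z := 9 * x  -- replace 0 occurrence(s) of z with (9 * x)
  => x >= 19
stmt 2: x := y - z  -- replace 1 occurrence(s) of x with (y - z)
  => ( y - z ) >= 19
stmt 1: z := x - z  -- replace 1 occurrence(s) of z with (x - z)
  => ( y - ( x - z ) ) >= 19

Answer: ( y - ( x - z ) ) >= 19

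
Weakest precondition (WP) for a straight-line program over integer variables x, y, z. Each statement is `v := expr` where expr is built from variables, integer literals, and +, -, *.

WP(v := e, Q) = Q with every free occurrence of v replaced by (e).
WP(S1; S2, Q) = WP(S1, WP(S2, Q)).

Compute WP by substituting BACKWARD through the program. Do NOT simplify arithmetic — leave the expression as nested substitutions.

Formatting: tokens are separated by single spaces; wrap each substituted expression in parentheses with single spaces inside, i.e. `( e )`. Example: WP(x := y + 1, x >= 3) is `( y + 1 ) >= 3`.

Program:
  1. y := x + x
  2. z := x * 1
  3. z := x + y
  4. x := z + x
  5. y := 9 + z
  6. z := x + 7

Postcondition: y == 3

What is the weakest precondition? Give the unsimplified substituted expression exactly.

post: y == 3
stmt 6: z := x + 7  -- replace 0 occurrence(s) of z with (x + 7)
  => y == 3
stmt 5: y := 9 + z  -- replace 1 occurrence(s) of y with (9 + z)
  => ( 9 + z ) == 3
stmt 4: x := z + x  -- replace 0 occurrence(s) of x with (z + x)
  => ( 9 + z ) == 3
stmt 3: z := x + y  -- replace 1 occurrence(s) of z with (x + y)
  => ( 9 + ( x + y ) ) == 3
stmt 2: z := x * 1  -- replace 0 occurrence(s) of z with (x * 1)
  => ( 9 + ( x + y ) ) == 3
stmt 1: y := x + x  -- replace 1 occurrence(s) of y with (x + x)
  => ( 9 + ( x + ( x + x ) ) ) == 3

Answer: ( 9 + ( x + ( x + x ) ) ) == 3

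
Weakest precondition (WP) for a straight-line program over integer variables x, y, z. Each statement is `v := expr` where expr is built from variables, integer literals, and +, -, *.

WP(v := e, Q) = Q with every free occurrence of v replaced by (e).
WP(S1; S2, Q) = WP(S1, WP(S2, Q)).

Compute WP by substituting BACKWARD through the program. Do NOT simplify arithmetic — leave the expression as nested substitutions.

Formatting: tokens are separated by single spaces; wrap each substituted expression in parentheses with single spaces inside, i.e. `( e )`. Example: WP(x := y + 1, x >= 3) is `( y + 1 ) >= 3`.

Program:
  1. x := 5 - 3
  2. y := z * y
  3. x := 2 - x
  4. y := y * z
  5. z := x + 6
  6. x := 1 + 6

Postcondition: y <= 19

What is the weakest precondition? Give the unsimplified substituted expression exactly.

post: y <= 19
stmt 6: x := 1 + 6  -- replace 0 occurrence(s) of x with (1 + 6)
  => y <= 19
stmt 5: z := x + 6  -- replace 0 occurrence(s) of z with (x + 6)
  => y <= 19
stmt 4: y := y * z  -- replace 1 occurrence(s) of y with (y * z)
  => ( y * z ) <= 19
stmt 3: x := 2 - x  -- replace 0 occurrence(s) of x with (2 - x)
  => ( y * z ) <= 19
stmt 2: y := z * y  -- replace 1 occurrence(s) of y with (z * y)
  => ( ( z * y ) * z ) <= 19
stmt 1: x := 5 - 3  -- replace 0 occurrence(s) of x with (5 - 3)
  => ( ( z * y ) * z ) <= 19

Answer: ( ( z * y ) * z ) <= 19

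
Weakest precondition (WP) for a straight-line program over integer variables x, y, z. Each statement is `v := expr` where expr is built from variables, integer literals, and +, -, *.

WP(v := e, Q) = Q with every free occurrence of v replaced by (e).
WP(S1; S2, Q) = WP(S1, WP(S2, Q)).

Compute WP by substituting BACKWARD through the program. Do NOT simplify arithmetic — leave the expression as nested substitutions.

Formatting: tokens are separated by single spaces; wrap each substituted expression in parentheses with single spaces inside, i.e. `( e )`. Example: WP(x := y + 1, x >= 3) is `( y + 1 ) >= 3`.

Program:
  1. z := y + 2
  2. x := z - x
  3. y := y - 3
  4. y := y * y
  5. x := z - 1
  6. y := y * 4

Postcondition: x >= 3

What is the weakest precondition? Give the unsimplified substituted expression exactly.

post: x >= 3
stmt 6: y := y * 4  -- replace 0 occurrence(s) of y with (y * 4)
  => x >= 3
stmt 5: x := z - 1  -- replace 1 occurrence(s) of x with (z - 1)
  => ( z - 1 ) >= 3
stmt 4: y := y * y  -- replace 0 occurrence(s) of y with (y * y)
  => ( z - 1 ) >= 3
stmt 3: y := y - 3  -- replace 0 occurrence(s) of y with (y - 3)
  => ( z - 1 ) >= 3
stmt 2: x := z - x  -- replace 0 occurrence(s) of x with (z - x)
  => ( z - 1 ) >= 3
stmt 1: z := y + 2  -- replace 1 occurrence(s) of z with (y + 2)
  => ( ( y + 2 ) - 1 ) >= 3

Answer: ( ( y + 2 ) - 1 ) >= 3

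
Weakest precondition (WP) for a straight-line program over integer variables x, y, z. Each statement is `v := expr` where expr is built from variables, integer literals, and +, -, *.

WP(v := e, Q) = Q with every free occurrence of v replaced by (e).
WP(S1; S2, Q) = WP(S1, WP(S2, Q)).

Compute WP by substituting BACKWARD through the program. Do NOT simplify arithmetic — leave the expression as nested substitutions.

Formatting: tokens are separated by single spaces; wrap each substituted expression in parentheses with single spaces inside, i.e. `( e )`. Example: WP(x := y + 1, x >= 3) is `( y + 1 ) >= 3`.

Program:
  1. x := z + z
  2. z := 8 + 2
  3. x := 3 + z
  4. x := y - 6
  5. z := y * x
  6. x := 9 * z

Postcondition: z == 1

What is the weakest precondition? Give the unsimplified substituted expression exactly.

post: z == 1
stmt 6: x := 9 * z  -- replace 0 occurrence(s) of x with (9 * z)
  => z == 1
stmt 5: z := y * x  -- replace 1 occurrence(s) of z with (y * x)
  => ( y * x ) == 1
stmt 4: x := y - 6  -- replace 1 occurrence(s) of x with (y - 6)
  => ( y * ( y - 6 ) ) == 1
stmt 3: x := 3 + z  -- replace 0 occurrence(s) of x with (3 + z)
  => ( y * ( y - 6 ) ) == 1
stmt 2: z := 8 + 2  -- replace 0 occurrence(s) of z with (8 + 2)
  => ( y * ( y - 6 ) ) == 1
stmt 1: x := z + z  -- replace 0 occurrence(s) of x with (z + z)
  => ( y * ( y - 6 ) ) == 1

Answer: ( y * ( y - 6 ) ) == 1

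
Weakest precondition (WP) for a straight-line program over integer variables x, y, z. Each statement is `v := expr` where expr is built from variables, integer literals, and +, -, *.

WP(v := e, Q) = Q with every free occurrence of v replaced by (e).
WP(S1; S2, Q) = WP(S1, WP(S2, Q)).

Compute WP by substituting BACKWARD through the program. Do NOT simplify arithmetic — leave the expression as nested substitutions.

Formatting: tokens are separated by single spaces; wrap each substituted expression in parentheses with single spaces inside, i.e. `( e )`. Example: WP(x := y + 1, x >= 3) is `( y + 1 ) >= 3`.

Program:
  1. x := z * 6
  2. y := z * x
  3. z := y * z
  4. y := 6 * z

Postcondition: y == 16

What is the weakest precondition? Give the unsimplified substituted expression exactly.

Answer: ( 6 * ( ( z * ( z * 6 ) ) * z ) ) == 16

Derivation:
post: y == 16
stmt 4: y := 6 * z  -- replace 1 occurrence(s) of y with (6 * z)
  => ( 6 * z ) == 16
stmt 3: z := y * z  -- replace 1 occurrence(s) of z with (y * z)
  => ( 6 * ( y * z ) ) == 16
stmt 2: y := z * x  -- replace 1 occurrence(s) of y with (z * x)
  => ( 6 * ( ( z * x ) * z ) ) == 16
stmt 1: x := z * 6  -- replace 1 occurrence(s) of x with (z * 6)
  => ( 6 * ( ( z * ( z * 6 ) ) * z ) ) == 16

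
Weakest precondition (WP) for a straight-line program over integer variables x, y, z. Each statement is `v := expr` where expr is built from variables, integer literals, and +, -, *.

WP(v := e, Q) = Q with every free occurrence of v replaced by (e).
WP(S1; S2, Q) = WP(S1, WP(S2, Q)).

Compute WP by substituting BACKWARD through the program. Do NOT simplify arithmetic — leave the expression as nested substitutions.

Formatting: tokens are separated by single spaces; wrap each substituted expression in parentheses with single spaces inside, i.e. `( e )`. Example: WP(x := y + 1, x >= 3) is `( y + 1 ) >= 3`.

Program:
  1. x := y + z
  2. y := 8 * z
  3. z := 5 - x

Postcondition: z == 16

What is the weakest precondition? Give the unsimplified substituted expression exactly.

post: z == 16
stmt 3: z := 5 - x  -- replace 1 occurrence(s) of z with (5 - x)
  => ( 5 - x ) == 16
stmt 2: y := 8 * z  -- replace 0 occurrence(s) of y with (8 * z)
  => ( 5 - x ) == 16
stmt 1: x := y + z  -- replace 1 occurrence(s) of x with (y + z)
  => ( 5 - ( y + z ) ) == 16

Answer: ( 5 - ( y + z ) ) == 16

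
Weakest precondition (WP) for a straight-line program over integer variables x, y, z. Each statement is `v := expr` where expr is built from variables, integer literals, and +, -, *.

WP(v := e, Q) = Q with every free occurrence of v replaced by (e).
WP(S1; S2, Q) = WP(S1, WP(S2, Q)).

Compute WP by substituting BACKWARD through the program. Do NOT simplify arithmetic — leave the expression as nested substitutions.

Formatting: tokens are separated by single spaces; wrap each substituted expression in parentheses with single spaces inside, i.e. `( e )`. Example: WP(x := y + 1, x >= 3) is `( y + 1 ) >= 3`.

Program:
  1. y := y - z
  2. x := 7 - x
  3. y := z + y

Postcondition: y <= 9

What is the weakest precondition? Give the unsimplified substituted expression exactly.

post: y <= 9
stmt 3: y := z + y  -- replace 1 occurrence(s) of y with (z + y)
  => ( z + y ) <= 9
stmt 2: x := 7 - x  -- replace 0 occurrence(s) of x with (7 - x)
  => ( z + y ) <= 9
stmt 1: y := y - z  -- replace 1 occurrence(s) of y with (y - z)
  => ( z + ( y - z ) ) <= 9

Answer: ( z + ( y - z ) ) <= 9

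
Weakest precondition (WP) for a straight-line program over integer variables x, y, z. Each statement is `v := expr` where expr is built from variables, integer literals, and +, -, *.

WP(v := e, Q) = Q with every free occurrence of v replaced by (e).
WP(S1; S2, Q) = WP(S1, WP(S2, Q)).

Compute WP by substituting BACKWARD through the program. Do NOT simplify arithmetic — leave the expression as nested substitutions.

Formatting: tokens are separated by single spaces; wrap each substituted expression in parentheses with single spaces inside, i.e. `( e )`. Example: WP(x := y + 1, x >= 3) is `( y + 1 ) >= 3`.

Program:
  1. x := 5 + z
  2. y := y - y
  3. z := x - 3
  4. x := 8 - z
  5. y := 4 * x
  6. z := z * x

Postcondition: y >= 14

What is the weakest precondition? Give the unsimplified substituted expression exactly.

post: y >= 14
stmt 6: z := z * x  -- replace 0 occurrence(s) of z with (z * x)
  => y >= 14
stmt 5: y := 4 * x  -- replace 1 occurrence(s) of y with (4 * x)
  => ( 4 * x ) >= 14
stmt 4: x := 8 - z  -- replace 1 occurrence(s) of x with (8 - z)
  => ( 4 * ( 8 - z ) ) >= 14
stmt 3: z := x - 3  -- replace 1 occurrence(s) of z with (x - 3)
  => ( 4 * ( 8 - ( x - 3 ) ) ) >= 14
stmt 2: y := y - y  -- replace 0 occurrence(s) of y with (y - y)
  => ( 4 * ( 8 - ( x - 3 ) ) ) >= 14
stmt 1: x := 5 + z  -- replace 1 occurrence(s) of x with (5 + z)
  => ( 4 * ( 8 - ( ( 5 + z ) - 3 ) ) ) >= 14

Answer: ( 4 * ( 8 - ( ( 5 + z ) - 3 ) ) ) >= 14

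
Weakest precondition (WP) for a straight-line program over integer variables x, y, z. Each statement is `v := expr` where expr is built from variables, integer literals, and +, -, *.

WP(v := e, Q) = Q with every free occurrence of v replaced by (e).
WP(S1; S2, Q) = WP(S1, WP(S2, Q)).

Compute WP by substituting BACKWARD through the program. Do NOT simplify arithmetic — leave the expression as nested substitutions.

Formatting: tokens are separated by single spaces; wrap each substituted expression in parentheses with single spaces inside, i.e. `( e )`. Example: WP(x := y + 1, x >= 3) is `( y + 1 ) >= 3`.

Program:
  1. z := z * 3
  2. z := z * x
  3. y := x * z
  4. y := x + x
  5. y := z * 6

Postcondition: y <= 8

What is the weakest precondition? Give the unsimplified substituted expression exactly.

Answer: ( ( ( z * 3 ) * x ) * 6 ) <= 8

Derivation:
post: y <= 8
stmt 5: y := z * 6  -- replace 1 occurrence(s) of y with (z * 6)
  => ( z * 6 ) <= 8
stmt 4: y := x + x  -- replace 0 occurrence(s) of y with (x + x)
  => ( z * 6 ) <= 8
stmt 3: y := x * z  -- replace 0 occurrence(s) of y with (x * z)
  => ( z * 6 ) <= 8
stmt 2: z := z * x  -- replace 1 occurrence(s) of z with (z * x)
  => ( ( z * x ) * 6 ) <= 8
stmt 1: z := z * 3  -- replace 1 occurrence(s) of z with (z * 3)
  => ( ( ( z * 3 ) * x ) * 6 ) <= 8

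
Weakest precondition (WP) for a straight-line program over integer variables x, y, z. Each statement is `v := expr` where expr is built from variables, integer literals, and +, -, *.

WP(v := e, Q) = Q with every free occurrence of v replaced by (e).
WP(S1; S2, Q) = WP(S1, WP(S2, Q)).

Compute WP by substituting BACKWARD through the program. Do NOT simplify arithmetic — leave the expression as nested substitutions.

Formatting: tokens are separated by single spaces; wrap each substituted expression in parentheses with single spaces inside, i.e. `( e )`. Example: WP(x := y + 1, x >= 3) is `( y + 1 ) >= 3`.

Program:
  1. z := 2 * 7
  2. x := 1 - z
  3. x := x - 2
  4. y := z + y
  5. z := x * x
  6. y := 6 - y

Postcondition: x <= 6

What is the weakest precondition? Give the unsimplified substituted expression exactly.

Answer: ( ( 1 - ( 2 * 7 ) ) - 2 ) <= 6

Derivation:
post: x <= 6
stmt 6: y := 6 - y  -- replace 0 occurrence(s) of y with (6 - y)
  => x <= 6
stmt 5: z := x * x  -- replace 0 occurrence(s) of z with (x * x)
  => x <= 6
stmt 4: y := z + y  -- replace 0 occurrence(s) of y with (z + y)
  => x <= 6
stmt 3: x := x - 2  -- replace 1 occurrence(s) of x with (x - 2)
  => ( x - 2 ) <= 6
stmt 2: x := 1 - z  -- replace 1 occurrence(s) of x with (1 - z)
  => ( ( 1 - z ) - 2 ) <= 6
stmt 1: z := 2 * 7  -- replace 1 occurrence(s) of z with (2 * 7)
  => ( ( 1 - ( 2 * 7 ) ) - 2 ) <= 6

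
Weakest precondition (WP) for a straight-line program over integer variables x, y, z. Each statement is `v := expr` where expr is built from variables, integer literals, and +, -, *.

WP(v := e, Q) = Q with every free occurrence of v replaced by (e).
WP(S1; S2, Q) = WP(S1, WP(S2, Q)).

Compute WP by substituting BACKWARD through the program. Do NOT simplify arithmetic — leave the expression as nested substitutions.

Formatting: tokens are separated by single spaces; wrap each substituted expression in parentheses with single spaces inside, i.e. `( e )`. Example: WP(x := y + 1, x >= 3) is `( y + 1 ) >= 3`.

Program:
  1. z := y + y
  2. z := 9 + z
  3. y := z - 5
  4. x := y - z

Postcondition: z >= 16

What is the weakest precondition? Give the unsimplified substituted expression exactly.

Answer: ( 9 + ( y + y ) ) >= 16

Derivation:
post: z >= 16
stmt 4: x := y - z  -- replace 0 occurrence(s) of x with (y - z)
  => z >= 16
stmt 3: y := z - 5  -- replace 0 occurrence(s) of y with (z - 5)
  => z >= 16
stmt 2: z := 9 + z  -- replace 1 occurrence(s) of z with (9 + z)
  => ( 9 + z ) >= 16
stmt 1: z := y + y  -- replace 1 occurrence(s) of z with (y + y)
  => ( 9 + ( y + y ) ) >= 16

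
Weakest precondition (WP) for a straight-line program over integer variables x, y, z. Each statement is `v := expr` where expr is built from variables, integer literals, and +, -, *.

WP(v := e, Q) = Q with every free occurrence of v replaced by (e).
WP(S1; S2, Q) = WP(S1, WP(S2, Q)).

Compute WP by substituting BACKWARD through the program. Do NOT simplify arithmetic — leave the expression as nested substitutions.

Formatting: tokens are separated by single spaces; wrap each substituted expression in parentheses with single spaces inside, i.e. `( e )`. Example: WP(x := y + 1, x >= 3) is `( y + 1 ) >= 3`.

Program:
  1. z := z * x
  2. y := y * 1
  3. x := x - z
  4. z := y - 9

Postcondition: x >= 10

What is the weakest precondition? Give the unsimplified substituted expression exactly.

post: x >= 10
stmt 4: z := y - 9  -- replace 0 occurrence(s) of z with (y - 9)
  => x >= 10
stmt 3: x := x - z  -- replace 1 occurrence(s) of x with (x - z)
  => ( x - z ) >= 10
stmt 2: y := y * 1  -- replace 0 occurrence(s) of y with (y * 1)
  => ( x - z ) >= 10
stmt 1: z := z * x  -- replace 1 occurrence(s) of z with (z * x)
  => ( x - ( z * x ) ) >= 10

Answer: ( x - ( z * x ) ) >= 10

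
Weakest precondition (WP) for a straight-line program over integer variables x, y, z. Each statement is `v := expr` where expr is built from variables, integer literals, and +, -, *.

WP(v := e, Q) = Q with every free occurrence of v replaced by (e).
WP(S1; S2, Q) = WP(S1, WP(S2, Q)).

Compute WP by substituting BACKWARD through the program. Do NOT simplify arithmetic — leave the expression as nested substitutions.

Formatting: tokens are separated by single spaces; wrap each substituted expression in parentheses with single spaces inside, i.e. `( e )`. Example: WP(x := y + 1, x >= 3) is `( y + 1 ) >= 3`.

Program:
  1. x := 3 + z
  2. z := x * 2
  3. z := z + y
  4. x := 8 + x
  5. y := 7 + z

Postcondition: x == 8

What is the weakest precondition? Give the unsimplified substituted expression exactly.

post: x == 8
stmt 5: y := 7 + z  -- replace 0 occurrence(s) of y with (7 + z)
  => x == 8
stmt 4: x := 8 + x  -- replace 1 occurrence(s) of x with (8 + x)
  => ( 8 + x ) == 8
stmt 3: z := z + y  -- replace 0 occurrence(s) of z with (z + y)
  => ( 8 + x ) == 8
stmt 2: z := x * 2  -- replace 0 occurrence(s) of z with (x * 2)
  => ( 8 + x ) == 8
stmt 1: x := 3 + z  -- replace 1 occurrence(s) of x with (3 + z)
  => ( 8 + ( 3 + z ) ) == 8

Answer: ( 8 + ( 3 + z ) ) == 8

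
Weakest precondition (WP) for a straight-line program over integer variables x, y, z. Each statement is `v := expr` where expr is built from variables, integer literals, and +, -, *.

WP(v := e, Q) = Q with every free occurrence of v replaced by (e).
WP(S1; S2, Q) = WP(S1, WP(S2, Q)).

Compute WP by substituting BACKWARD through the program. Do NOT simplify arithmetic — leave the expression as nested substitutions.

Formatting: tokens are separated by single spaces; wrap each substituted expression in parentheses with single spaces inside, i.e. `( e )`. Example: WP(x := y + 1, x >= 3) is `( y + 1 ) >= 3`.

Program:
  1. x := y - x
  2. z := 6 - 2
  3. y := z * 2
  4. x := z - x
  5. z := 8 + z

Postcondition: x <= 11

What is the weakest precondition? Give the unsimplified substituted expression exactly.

post: x <= 11
stmt 5: z := 8 + z  -- replace 0 occurrence(s) of z with (8 + z)
  => x <= 11
stmt 4: x := z - x  -- replace 1 occurrence(s) of x with (z - x)
  => ( z - x ) <= 11
stmt 3: y := z * 2  -- replace 0 occurrence(s) of y with (z * 2)
  => ( z - x ) <= 11
stmt 2: z := 6 - 2  -- replace 1 occurrence(s) of z with (6 - 2)
  => ( ( 6 - 2 ) - x ) <= 11
stmt 1: x := y - x  -- replace 1 occurrence(s) of x with (y - x)
  => ( ( 6 - 2 ) - ( y - x ) ) <= 11

Answer: ( ( 6 - 2 ) - ( y - x ) ) <= 11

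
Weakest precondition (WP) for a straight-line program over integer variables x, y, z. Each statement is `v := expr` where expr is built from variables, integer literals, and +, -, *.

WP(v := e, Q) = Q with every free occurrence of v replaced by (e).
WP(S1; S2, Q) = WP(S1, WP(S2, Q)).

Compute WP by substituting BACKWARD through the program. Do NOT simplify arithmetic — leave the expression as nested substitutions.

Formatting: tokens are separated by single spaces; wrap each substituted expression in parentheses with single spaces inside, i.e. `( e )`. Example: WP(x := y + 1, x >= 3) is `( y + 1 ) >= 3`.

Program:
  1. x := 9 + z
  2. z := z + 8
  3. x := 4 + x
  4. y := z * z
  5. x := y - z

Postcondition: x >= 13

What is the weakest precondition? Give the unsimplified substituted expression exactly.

post: x >= 13
stmt 5: x := y - z  -- replace 1 occurrence(s) of x with (y - z)
  => ( y - z ) >= 13
stmt 4: y := z * z  -- replace 1 occurrence(s) of y with (z * z)
  => ( ( z * z ) - z ) >= 13
stmt 3: x := 4 + x  -- replace 0 occurrence(s) of x with (4 + x)
  => ( ( z * z ) - z ) >= 13
stmt 2: z := z + 8  -- replace 3 occurrence(s) of z with (z + 8)
  => ( ( ( z + 8 ) * ( z + 8 ) ) - ( z + 8 ) ) >= 13
stmt 1: x := 9 + z  -- replace 0 occurrence(s) of x with (9 + z)
  => ( ( ( z + 8 ) * ( z + 8 ) ) - ( z + 8 ) ) >= 13

Answer: ( ( ( z + 8 ) * ( z + 8 ) ) - ( z + 8 ) ) >= 13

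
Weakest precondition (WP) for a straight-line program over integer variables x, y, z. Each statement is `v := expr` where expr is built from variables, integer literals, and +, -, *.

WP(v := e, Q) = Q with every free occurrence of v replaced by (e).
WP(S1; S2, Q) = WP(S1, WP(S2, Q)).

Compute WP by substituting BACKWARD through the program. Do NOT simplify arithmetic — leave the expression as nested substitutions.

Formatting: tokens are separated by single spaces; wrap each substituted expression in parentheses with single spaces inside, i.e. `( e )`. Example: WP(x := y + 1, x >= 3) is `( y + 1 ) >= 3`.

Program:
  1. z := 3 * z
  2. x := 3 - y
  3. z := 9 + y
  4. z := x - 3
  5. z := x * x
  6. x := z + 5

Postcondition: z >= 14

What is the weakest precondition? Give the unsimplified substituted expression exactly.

Answer: ( ( 3 - y ) * ( 3 - y ) ) >= 14

Derivation:
post: z >= 14
stmt 6: x := z + 5  -- replace 0 occurrence(s) of x with (z + 5)
  => z >= 14
stmt 5: z := x * x  -- replace 1 occurrence(s) of z with (x * x)
  => ( x * x ) >= 14
stmt 4: z := x - 3  -- replace 0 occurrence(s) of z with (x - 3)
  => ( x * x ) >= 14
stmt 3: z := 9 + y  -- replace 0 occurrence(s) of z with (9 + y)
  => ( x * x ) >= 14
stmt 2: x := 3 - y  -- replace 2 occurrence(s) of x with (3 - y)
  => ( ( 3 - y ) * ( 3 - y ) ) >= 14
stmt 1: z := 3 * z  -- replace 0 occurrence(s) of z with (3 * z)
  => ( ( 3 - y ) * ( 3 - y ) ) >= 14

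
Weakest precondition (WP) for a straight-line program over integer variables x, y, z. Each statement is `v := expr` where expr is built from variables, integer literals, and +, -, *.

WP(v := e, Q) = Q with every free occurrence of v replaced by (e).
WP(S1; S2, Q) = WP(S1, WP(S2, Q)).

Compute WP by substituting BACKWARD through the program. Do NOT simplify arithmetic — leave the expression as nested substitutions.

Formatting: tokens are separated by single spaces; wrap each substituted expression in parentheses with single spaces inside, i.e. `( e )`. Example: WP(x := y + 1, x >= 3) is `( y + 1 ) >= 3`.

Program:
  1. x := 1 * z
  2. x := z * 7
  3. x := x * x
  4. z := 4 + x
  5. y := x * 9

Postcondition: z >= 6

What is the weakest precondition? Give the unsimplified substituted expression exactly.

Answer: ( 4 + ( ( z * 7 ) * ( z * 7 ) ) ) >= 6

Derivation:
post: z >= 6
stmt 5: y := x * 9  -- replace 0 occurrence(s) of y with (x * 9)
  => z >= 6
stmt 4: z := 4 + x  -- replace 1 occurrence(s) of z with (4 + x)
  => ( 4 + x ) >= 6
stmt 3: x := x * x  -- replace 1 occurrence(s) of x with (x * x)
  => ( 4 + ( x * x ) ) >= 6
stmt 2: x := z * 7  -- replace 2 occurrence(s) of x with (z * 7)
  => ( 4 + ( ( z * 7 ) * ( z * 7 ) ) ) >= 6
stmt 1: x := 1 * z  -- replace 0 occurrence(s) of x with (1 * z)
  => ( 4 + ( ( z * 7 ) * ( z * 7 ) ) ) >= 6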